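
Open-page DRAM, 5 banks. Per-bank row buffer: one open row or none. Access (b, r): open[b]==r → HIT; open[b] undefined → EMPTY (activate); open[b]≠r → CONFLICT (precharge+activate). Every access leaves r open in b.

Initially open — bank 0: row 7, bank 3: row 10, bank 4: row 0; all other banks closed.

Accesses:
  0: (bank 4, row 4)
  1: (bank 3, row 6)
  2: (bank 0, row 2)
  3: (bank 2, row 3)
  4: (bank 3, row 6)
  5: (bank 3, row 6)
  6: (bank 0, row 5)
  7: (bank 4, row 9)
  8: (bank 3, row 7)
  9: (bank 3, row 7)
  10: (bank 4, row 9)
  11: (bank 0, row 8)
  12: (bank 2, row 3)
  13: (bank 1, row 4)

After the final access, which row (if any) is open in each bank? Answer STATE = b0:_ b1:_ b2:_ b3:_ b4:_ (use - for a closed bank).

  [0] b4 r4: had r0 ⇒ C
  [1] b3 r6: had r10 ⇒ C
  [2] b0 r2: had r7 ⇒ C
  [3] b2 r3: no row ⇒ E
  [4] b3 r6: had r6 ⇒ H
  [5] b3 r6: had r6 ⇒ H
  [6] b0 r5: had r2 ⇒ C
  [7] b4 r9: had r4 ⇒ C
  [8] b3 r7: had r6 ⇒ C
  [9] b3 r7: had r7 ⇒ H
  [10] b4 r9: had r9 ⇒ H
  [11] b0 r8: had r5 ⇒ C
  [12] b2 r3: had r3 ⇒ H
  [13] b1 r4: no row ⇒ E

STATE = b0:8 b1:4 b2:3 b3:7 b4:9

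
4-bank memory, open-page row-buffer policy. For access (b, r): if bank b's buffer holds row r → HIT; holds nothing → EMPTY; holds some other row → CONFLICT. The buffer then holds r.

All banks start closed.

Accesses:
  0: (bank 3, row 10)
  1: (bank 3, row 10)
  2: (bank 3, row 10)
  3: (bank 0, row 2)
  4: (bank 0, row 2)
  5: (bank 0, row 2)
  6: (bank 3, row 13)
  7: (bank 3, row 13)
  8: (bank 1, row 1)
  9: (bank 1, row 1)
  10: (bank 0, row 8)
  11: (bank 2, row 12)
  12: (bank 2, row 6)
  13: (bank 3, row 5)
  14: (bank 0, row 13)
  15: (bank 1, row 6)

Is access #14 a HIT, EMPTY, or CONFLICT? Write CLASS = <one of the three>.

CLASS = CONFLICT

0: bank 3 row 10 — prev None → EMPTY
1: bank 3 row 10 — prev 10 → HIT
2: bank 3 row 10 — prev 10 → HIT
3: bank 0 row 2 — prev None → EMPTY
4: bank 0 row 2 — prev 2 → HIT
5: bank 0 row 2 — prev 2 → HIT
6: bank 3 row 13 — prev 10 → CONFLICT
7: bank 3 row 13 — prev 13 → HIT
8: bank 1 row 1 — prev None → EMPTY
9: bank 1 row 1 — prev 1 → HIT
10: bank 0 row 8 — prev 2 → CONFLICT
11: bank 2 row 12 — prev None → EMPTY
12: bank 2 row 6 — prev 12 → CONFLICT
13: bank 3 row 5 — prev 13 → CONFLICT
14: bank 0 row 13 — prev 8 → CONFLICT
15: bank 1 row 6 — prev 1 → CONFLICT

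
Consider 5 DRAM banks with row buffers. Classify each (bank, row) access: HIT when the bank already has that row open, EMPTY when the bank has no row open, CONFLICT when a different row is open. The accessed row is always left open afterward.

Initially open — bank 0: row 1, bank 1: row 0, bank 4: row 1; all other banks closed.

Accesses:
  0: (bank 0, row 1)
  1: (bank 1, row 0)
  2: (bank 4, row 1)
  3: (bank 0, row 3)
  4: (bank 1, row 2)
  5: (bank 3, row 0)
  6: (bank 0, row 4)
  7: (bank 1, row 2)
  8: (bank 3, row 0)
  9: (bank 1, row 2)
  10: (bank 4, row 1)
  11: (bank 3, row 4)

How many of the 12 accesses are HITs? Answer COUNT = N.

step 0: bank0 1->1 [HIT]
step 1: bank1 0->0 [HIT]
step 2: bank4 1->1 [HIT]
step 3: bank0 1->3 [CONFLICT]
step 4: bank1 0->2 [CONFLICT]
step 5: bank3 None->0 [EMPTY]
step 6: bank0 3->4 [CONFLICT]
step 7: bank1 2->2 [HIT]
step 8: bank3 0->0 [HIT]
step 9: bank1 2->2 [HIT]
step 10: bank4 1->1 [HIT]
step 11: bank3 0->4 [CONFLICT]

COUNT = 7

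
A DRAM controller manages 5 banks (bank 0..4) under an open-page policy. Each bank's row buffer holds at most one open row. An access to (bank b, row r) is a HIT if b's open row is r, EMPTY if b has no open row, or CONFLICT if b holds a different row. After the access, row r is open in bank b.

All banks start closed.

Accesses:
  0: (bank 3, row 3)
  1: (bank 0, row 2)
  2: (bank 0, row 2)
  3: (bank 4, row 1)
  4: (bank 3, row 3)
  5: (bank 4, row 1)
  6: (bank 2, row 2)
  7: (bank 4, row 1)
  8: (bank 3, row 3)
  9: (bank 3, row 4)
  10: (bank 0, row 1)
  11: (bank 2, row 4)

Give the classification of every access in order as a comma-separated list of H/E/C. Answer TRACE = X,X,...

TRACE = E,E,H,E,H,H,E,H,H,C,C,C

#0 (3,3) E
#1 (0,2) E
#2 (0,2) H  (was 2)
#3 (4,1) E
#4 (3,3) H  (was 3)
#5 (4,1) H  (was 1)
#6 (2,2) E
#7 (4,1) H  (was 1)
#8 (3,3) H  (was 3)
#9 (3,4) C  (was 3)
#10 (0,1) C  (was 2)
#11 (2,4) C  (was 2)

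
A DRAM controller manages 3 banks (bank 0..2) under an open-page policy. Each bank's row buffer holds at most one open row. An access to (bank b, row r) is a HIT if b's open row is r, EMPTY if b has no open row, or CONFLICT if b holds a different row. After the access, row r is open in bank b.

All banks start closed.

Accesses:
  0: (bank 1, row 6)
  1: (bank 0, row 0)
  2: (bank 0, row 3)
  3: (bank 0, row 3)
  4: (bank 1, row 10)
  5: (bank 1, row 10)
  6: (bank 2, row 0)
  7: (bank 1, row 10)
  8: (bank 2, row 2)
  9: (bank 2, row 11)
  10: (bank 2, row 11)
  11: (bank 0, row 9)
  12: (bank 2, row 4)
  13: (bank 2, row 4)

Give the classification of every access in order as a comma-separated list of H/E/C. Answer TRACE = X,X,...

step 0: bank1 None->6 [EMPTY]
step 1: bank0 None->0 [EMPTY]
step 2: bank0 0->3 [CONFLICT]
step 3: bank0 3->3 [HIT]
step 4: bank1 6->10 [CONFLICT]
step 5: bank1 10->10 [HIT]
step 6: bank2 None->0 [EMPTY]
step 7: bank1 10->10 [HIT]
step 8: bank2 0->2 [CONFLICT]
step 9: bank2 2->11 [CONFLICT]
step 10: bank2 11->11 [HIT]
step 11: bank0 3->9 [CONFLICT]
step 12: bank2 11->4 [CONFLICT]
step 13: bank2 4->4 [HIT]

TRACE = E,E,C,H,C,H,E,H,C,C,H,C,C,H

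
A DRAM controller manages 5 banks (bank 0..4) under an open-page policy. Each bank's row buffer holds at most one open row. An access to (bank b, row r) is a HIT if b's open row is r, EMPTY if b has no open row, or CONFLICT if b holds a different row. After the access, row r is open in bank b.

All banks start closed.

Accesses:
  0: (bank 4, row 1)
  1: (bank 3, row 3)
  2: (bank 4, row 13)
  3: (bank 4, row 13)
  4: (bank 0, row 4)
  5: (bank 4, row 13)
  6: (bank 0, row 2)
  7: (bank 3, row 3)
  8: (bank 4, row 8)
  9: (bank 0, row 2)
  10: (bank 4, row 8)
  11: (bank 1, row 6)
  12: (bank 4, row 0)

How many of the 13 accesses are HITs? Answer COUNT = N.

  [0] b4 r1: no row ⇒ E
  [1] b3 r3: no row ⇒ E
  [2] b4 r13: had r1 ⇒ C
  [3] b4 r13: had r13 ⇒ H
  [4] b0 r4: no row ⇒ E
  [5] b4 r13: had r13 ⇒ H
  [6] b0 r2: had r4 ⇒ C
  [7] b3 r3: had r3 ⇒ H
  [8] b4 r8: had r13 ⇒ C
  [9] b0 r2: had r2 ⇒ H
  [10] b4 r8: had r8 ⇒ H
  [11] b1 r6: no row ⇒ E
  [12] b4 r0: had r8 ⇒ C

COUNT = 5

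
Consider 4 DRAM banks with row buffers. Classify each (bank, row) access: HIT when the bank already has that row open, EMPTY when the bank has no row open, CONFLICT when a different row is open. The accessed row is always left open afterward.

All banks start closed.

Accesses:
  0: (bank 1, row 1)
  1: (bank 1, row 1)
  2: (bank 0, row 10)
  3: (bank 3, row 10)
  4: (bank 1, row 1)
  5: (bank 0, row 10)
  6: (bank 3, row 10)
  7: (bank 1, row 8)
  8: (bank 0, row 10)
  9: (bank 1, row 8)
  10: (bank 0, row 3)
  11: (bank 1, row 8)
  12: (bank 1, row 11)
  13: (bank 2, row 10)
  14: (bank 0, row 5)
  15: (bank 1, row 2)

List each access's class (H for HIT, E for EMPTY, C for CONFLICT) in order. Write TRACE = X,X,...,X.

  [0] b1 r1: no row ⇒ E
  [1] b1 r1: had r1 ⇒ H
  [2] b0 r10: no row ⇒ E
  [3] b3 r10: no row ⇒ E
  [4] b1 r1: had r1 ⇒ H
  [5] b0 r10: had r10 ⇒ H
  [6] b3 r10: had r10 ⇒ H
  [7] b1 r8: had r1 ⇒ C
  [8] b0 r10: had r10 ⇒ H
  [9] b1 r8: had r8 ⇒ H
  [10] b0 r3: had r10 ⇒ C
  [11] b1 r8: had r8 ⇒ H
  [12] b1 r11: had r8 ⇒ C
  [13] b2 r10: no row ⇒ E
  [14] b0 r5: had r3 ⇒ C
  [15] b1 r2: had r11 ⇒ C

TRACE = E,H,E,E,H,H,H,C,H,H,C,H,C,E,C,C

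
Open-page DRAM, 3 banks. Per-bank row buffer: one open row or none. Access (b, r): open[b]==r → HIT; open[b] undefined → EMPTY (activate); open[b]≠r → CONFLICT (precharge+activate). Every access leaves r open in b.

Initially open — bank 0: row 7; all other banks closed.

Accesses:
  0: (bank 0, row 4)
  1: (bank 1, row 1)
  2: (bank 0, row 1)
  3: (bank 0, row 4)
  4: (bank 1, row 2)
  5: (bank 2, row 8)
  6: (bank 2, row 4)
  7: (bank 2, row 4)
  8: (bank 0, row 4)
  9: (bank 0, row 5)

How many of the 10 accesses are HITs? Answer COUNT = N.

step 0: bank0 7->4 [CONFLICT]
step 1: bank1 None->1 [EMPTY]
step 2: bank0 4->1 [CONFLICT]
step 3: bank0 1->4 [CONFLICT]
step 4: bank1 1->2 [CONFLICT]
step 5: bank2 None->8 [EMPTY]
step 6: bank2 8->4 [CONFLICT]
step 7: bank2 4->4 [HIT]
step 8: bank0 4->4 [HIT]
step 9: bank0 4->5 [CONFLICT]

COUNT = 2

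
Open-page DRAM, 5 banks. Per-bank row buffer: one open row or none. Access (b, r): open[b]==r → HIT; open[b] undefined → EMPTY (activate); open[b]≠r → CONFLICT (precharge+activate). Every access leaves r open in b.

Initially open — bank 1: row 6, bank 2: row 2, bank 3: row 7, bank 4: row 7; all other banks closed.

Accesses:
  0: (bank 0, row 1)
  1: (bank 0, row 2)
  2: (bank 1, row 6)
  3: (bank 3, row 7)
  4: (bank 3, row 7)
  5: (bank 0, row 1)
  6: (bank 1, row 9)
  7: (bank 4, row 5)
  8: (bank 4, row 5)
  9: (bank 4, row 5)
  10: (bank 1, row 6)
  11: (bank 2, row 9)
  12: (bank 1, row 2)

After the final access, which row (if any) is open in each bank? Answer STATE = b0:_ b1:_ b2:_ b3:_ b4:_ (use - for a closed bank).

STATE = b0:1 b1:2 b2:9 b3:7 b4:5

0: bank 0 row 1 — prev None → EMPTY
1: bank 0 row 2 — prev 1 → CONFLICT
2: bank 1 row 6 — prev 6 → HIT
3: bank 3 row 7 — prev 7 → HIT
4: bank 3 row 7 — prev 7 → HIT
5: bank 0 row 1 — prev 2 → CONFLICT
6: bank 1 row 9 — prev 6 → CONFLICT
7: bank 4 row 5 — prev 7 → CONFLICT
8: bank 4 row 5 — prev 5 → HIT
9: bank 4 row 5 — prev 5 → HIT
10: bank 1 row 6 — prev 9 → CONFLICT
11: bank 2 row 9 — prev 2 → CONFLICT
12: bank 1 row 2 — prev 6 → CONFLICT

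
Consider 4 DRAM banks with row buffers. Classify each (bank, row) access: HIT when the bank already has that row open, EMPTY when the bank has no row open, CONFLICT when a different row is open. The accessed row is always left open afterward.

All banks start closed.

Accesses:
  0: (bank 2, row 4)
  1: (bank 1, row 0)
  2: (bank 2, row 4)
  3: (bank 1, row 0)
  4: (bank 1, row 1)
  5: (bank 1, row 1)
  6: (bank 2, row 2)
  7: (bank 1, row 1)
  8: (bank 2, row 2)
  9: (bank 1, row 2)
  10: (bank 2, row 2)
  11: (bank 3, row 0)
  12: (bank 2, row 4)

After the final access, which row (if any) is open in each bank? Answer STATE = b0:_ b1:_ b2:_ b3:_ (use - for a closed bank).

STATE = b0:- b1:2 b2:4 b3:0

step 0: bank2 None->4 [EMPTY]
step 1: bank1 None->0 [EMPTY]
step 2: bank2 4->4 [HIT]
step 3: bank1 0->0 [HIT]
step 4: bank1 0->1 [CONFLICT]
step 5: bank1 1->1 [HIT]
step 6: bank2 4->2 [CONFLICT]
step 7: bank1 1->1 [HIT]
step 8: bank2 2->2 [HIT]
step 9: bank1 1->2 [CONFLICT]
step 10: bank2 2->2 [HIT]
step 11: bank3 None->0 [EMPTY]
step 12: bank2 2->4 [CONFLICT]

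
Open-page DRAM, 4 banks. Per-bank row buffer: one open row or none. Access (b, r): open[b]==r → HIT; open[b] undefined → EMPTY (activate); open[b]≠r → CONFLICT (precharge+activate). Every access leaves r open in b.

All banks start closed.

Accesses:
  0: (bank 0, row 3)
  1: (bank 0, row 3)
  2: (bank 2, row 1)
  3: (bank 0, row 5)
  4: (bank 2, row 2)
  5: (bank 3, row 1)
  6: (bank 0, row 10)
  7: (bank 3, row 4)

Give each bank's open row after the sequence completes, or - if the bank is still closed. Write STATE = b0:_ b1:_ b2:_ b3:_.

step 0: bank0 None->3 [EMPTY]
step 1: bank0 3->3 [HIT]
step 2: bank2 None->1 [EMPTY]
step 3: bank0 3->5 [CONFLICT]
step 4: bank2 1->2 [CONFLICT]
step 5: bank3 None->1 [EMPTY]
step 6: bank0 5->10 [CONFLICT]
step 7: bank3 1->4 [CONFLICT]

STATE = b0:10 b1:- b2:2 b3:4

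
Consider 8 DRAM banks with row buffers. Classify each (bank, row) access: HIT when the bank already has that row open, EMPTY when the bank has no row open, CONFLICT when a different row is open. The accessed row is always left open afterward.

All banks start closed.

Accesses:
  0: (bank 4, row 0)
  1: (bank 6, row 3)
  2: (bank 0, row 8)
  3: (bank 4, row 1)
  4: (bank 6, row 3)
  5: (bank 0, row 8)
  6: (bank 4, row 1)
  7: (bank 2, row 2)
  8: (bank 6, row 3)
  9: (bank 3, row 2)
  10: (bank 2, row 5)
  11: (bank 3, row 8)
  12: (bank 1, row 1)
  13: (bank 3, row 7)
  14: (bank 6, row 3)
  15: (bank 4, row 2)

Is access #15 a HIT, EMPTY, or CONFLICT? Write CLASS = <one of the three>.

0: bank 4 row 0 — prev None → EMPTY
1: bank 6 row 3 — prev None → EMPTY
2: bank 0 row 8 — prev None → EMPTY
3: bank 4 row 1 — prev 0 → CONFLICT
4: bank 6 row 3 — prev 3 → HIT
5: bank 0 row 8 — prev 8 → HIT
6: bank 4 row 1 — prev 1 → HIT
7: bank 2 row 2 — prev None → EMPTY
8: bank 6 row 3 — prev 3 → HIT
9: bank 3 row 2 — prev None → EMPTY
10: bank 2 row 5 — prev 2 → CONFLICT
11: bank 3 row 8 — prev 2 → CONFLICT
12: bank 1 row 1 — prev None → EMPTY
13: bank 3 row 7 — prev 8 → CONFLICT
14: bank 6 row 3 — prev 3 → HIT
15: bank 4 row 2 — prev 1 → CONFLICT

CLASS = CONFLICT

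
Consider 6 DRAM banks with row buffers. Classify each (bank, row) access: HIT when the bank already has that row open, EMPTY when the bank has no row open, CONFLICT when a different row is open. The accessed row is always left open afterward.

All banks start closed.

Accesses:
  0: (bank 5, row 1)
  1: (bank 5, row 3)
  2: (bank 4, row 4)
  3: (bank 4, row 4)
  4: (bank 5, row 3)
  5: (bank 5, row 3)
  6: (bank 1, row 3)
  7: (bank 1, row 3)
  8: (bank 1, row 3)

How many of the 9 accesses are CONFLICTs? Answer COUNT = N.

COUNT = 1

#0 (5,1) E
#1 (5,3) C  (was 1)
#2 (4,4) E
#3 (4,4) H  (was 4)
#4 (5,3) H  (was 3)
#5 (5,3) H  (was 3)
#6 (1,3) E
#7 (1,3) H  (was 3)
#8 (1,3) H  (was 3)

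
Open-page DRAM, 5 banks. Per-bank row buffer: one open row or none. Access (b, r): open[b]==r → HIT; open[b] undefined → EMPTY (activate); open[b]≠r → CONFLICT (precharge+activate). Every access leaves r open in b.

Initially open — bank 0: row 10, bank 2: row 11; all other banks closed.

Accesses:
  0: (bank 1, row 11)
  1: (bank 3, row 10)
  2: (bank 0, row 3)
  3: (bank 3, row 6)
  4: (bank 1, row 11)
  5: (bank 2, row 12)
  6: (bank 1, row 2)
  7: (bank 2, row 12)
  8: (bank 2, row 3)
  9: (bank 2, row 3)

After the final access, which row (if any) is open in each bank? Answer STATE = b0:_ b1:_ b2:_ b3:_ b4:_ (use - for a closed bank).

STATE = b0:3 b1:2 b2:3 b3:6 b4:-

  [0] b1 r11: no row ⇒ E
  [1] b3 r10: no row ⇒ E
  [2] b0 r3: had r10 ⇒ C
  [3] b3 r6: had r10 ⇒ C
  [4] b1 r11: had r11 ⇒ H
  [5] b2 r12: had r11 ⇒ C
  [6] b1 r2: had r11 ⇒ C
  [7] b2 r12: had r12 ⇒ H
  [8] b2 r3: had r12 ⇒ C
  [9] b2 r3: had r3 ⇒ H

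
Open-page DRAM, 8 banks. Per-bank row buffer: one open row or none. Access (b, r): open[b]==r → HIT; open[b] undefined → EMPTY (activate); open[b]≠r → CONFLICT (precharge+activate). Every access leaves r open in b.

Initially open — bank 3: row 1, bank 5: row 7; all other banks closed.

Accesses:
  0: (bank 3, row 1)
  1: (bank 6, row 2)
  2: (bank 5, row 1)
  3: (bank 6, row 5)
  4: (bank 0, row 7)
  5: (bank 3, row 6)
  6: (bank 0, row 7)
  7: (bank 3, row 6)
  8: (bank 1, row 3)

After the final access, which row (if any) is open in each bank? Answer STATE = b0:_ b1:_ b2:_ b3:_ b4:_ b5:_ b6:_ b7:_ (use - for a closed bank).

STATE = b0:7 b1:3 b2:- b3:6 b4:- b5:1 b6:5 b7:-

step 0: bank3 1->1 [HIT]
step 1: bank6 None->2 [EMPTY]
step 2: bank5 7->1 [CONFLICT]
step 3: bank6 2->5 [CONFLICT]
step 4: bank0 None->7 [EMPTY]
step 5: bank3 1->6 [CONFLICT]
step 6: bank0 7->7 [HIT]
step 7: bank3 6->6 [HIT]
step 8: bank1 None->3 [EMPTY]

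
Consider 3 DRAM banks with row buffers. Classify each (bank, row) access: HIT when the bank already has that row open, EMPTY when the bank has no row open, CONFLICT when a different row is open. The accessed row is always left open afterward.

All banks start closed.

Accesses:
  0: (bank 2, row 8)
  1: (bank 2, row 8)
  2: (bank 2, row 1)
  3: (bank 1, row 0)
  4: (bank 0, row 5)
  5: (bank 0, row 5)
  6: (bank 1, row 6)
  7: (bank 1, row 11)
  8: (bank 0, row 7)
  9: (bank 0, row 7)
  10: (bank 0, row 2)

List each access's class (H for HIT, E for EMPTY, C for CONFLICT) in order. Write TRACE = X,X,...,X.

#0 (2,8) E
#1 (2,8) H  (was 8)
#2 (2,1) C  (was 8)
#3 (1,0) E
#4 (0,5) E
#5 (0,5) H  (was 5)
#6 (1,6) C  (was 0)
#7 (1,11) C  (was 6)
#8 (0,7) C  (was 5)
#9 (0,7) H  (was 7)
#10 (0,2) C  (was 7)

TRACE = E,H,C,E,E,H,C,C,C,H,C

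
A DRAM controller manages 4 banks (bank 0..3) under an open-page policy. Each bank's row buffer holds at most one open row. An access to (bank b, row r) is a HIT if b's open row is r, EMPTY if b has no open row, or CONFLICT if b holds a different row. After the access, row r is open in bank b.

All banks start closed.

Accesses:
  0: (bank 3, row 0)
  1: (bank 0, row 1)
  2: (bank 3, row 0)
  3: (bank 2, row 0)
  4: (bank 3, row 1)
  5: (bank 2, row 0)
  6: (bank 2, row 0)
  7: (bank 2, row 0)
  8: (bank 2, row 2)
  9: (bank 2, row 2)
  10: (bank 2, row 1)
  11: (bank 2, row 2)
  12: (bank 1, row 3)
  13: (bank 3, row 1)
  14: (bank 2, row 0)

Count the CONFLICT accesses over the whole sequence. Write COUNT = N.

  [0] b3 r0: no row ⇒ E
  [1] b0 r1: no row ⇒ E
  [2] b3 r0: had r0 ⇒ H
  [3] b2 r0: no row ⇒ E
  [4] b3 r1: had r0 ⇒ C
  [5] b2 r0: had r0 ⇒ H
  [6] b2 r0: had r0 ⇒ H
  [7] b2 r0: had r0 ⇒ H
  [8] b2 r2: had r0 ⇒ C
  [9] b2 r2: had r2 ⇒ H
  [10] b2 r1: had r2 ⇒ C
  [11] b2 r2: had r1 ⇒ C
  [12] b1 r3: no row ⇒ E
  [13] b3 r1: had r1 ⇒ H
  [14] b2 r0: had r2 ⇒ C

COUNT = 5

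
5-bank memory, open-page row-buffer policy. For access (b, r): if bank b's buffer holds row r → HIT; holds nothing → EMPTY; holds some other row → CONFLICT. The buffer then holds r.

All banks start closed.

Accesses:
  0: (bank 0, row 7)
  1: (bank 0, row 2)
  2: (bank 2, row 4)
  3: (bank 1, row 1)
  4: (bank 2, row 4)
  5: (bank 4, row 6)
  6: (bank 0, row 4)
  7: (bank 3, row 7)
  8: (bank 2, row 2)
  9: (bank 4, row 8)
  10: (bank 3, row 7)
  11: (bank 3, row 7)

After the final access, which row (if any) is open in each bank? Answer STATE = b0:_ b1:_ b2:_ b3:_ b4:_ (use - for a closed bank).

#0 (0,7) E
#1 (0,2) C  (was 7)
#2 (2,4) E
#3 (1,1) E
#4 (2,4) H  (was 4)
#5 (4,6) E
#6 (0,4) C  (was 2)
#7 (3,7) E
#8 (2,2) C  (was 4)
#9 (4,8) C  (was 6)
#10 (3,7) H  (was 7)
#11 (3,7) H  (was 7)

STATE = b0:4 b1:1 b2:2 b3:7 b4:8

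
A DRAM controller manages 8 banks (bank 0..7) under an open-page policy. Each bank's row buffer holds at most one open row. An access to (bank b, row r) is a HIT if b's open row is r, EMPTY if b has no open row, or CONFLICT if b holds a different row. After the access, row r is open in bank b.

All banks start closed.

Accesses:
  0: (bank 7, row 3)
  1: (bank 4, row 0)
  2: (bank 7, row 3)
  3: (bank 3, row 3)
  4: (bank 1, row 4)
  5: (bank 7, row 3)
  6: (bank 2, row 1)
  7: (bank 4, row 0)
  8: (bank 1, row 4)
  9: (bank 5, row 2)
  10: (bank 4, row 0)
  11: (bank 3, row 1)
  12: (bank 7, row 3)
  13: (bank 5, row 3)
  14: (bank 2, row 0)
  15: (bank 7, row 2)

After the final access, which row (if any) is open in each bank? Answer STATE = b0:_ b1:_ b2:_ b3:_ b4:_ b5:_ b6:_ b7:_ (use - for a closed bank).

#0 (7,3) E
#1 (4,0) E
#2 (7,3) H  (was 3)
#3 (3,3) E
#4 (1,4) E
#5 (7,3) H  (was 3)
#6 (2,1) E
#7 (4,0) H  (was 0)
#8 (1,4) H  (was 4)
#9 (5,2) E
#10 (4,0) H  (was 0)
#11 (3,1) C  (was 3)
#12 (7,3) H  (was 3)
#13 (5,3) C  (was 2)
#14 (2,0) C  (was 1)
#15 (7,2) C  (was 3)

STATE = b0:- b1:4 b2:0 b3:1 b4:0 b5:3 b6:- b7:2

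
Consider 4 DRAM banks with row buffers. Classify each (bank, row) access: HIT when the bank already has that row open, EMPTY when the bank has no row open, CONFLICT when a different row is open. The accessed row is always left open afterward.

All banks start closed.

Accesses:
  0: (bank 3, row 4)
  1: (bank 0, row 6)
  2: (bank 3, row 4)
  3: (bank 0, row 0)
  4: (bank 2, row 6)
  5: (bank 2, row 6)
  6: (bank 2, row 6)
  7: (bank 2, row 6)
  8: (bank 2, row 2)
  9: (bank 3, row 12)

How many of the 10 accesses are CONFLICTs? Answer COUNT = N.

  [0] b3 r4: no row ⇒ E
  [1] b0 r6: no row ⇒ E
  [2] b3 r4: had r4 ⇒ H
  [3] b0 r0: had r6 ⇒ C
  [4] b2 r6: no row ⇒ E
  [5] b2 r6: had r6 ⇒ H
  [6] b2 r6: had r6 ⇒ H
  [7] b2 r6: had r6 ⇒ H
  [8] b2 r2: had r6 ⇒ C
  [9] b3 r12: had r4 ⇒ C

COUNT = 3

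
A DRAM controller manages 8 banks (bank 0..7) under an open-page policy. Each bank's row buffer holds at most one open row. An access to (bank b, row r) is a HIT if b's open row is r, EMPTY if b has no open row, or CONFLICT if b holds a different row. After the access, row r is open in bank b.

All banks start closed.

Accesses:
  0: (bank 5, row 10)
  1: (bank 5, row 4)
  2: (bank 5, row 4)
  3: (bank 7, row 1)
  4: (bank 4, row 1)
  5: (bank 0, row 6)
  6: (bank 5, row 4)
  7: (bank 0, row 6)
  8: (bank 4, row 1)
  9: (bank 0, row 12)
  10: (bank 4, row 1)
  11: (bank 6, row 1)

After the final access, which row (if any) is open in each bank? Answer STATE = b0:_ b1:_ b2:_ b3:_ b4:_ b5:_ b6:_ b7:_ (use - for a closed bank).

STATE = b0:12 b1:- b2:- b3:- b4:1 b5:4 b6:1 b7:1

step 0: bank5 None->10 [EMPTY]
step 1: bank5 10->4 [CONFLICT]
step 2: bank5 4->4 [HIT]
step 3: bank7 None->1 [EMPTY]
step 4: bank4 None->1 [EMPTY]
step 5: bank0 None->6 [EMPTY]
step 6: bank5 4->4 [HIT]
step 7: bank0 6->6 [HIT]
step 8: bank4 1->1 [HIT]
step 9: bank0 6->12 [CONFLICT]
step 10: bank4 1->1 [HIT]
step 11: bank6 None->1 [EMPTY]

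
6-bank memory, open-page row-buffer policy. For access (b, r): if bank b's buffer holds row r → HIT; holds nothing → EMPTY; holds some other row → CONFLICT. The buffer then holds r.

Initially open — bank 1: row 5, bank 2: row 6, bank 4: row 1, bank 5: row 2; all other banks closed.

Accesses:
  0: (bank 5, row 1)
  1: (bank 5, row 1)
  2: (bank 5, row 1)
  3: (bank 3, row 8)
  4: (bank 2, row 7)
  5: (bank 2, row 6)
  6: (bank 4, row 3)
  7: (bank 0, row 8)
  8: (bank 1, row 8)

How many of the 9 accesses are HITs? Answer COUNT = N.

#0 (5,1) C  (was 2)
#1 (5,1) H  (was 1)
#2 (5,1) H  (was 1)
#3 (3,8) E
#4 (2,7) C  (was 6)
#5 (2,6) C  (was 7)
#6 (4,3) C  (was 1)
#7 (0,8) E
#8 (1,8) C  (was 5)

COUNT = 2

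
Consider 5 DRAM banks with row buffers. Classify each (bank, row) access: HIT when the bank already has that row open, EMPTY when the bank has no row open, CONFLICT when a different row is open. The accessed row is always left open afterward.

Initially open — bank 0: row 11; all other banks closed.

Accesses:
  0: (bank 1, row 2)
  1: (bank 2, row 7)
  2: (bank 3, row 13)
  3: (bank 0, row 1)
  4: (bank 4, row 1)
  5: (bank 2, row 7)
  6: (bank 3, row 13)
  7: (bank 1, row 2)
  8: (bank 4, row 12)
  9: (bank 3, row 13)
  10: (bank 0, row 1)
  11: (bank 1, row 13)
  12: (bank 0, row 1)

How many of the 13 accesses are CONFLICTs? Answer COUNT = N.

0: bank 1 row 2 — prev None → EMPTY
1: bank 2 row 7 — prev None → EMPTY
2: bank 3 row 13 — prev None → EMPTY
3: bank 0 row 1 — prev 11 → CONFLICT
4: bank 4 row 1 — prev None → EMPTY
5: bank 2 row 7 — prev 7 → HIT
6: bank 3 row 13 — prev 13 → HIT
7: bank 1 row 2 — prev 2 → HIT
8: bank 4 row 12 — prev 1 → CONFLICT
9: bank 3 row 13 — prev 13 → HIT
10: bank 0 row 1 — prev 1 → HIT
11: bank 1 row 13 — prev 2 → CONFLICT
12: bank 0 row 1 — prev 1 → HIT

COUNT = 3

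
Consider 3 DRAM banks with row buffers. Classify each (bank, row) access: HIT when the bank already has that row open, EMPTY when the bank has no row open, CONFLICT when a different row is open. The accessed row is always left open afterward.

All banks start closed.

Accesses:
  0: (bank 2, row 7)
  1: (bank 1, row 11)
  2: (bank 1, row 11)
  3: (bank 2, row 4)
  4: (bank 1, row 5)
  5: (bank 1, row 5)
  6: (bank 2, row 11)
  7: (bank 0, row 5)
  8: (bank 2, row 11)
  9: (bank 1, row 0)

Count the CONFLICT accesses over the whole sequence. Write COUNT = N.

  [0] b2 r7: no row ⇒ E
  [1] b1 r11: no row ⇒ E
  [2] b1 r11: had r11 ⇒ H
  [3] b2 r4: had r7 ⇒ C
  [4] b1 r5: had r11 ⇒ C
  [5] b1 r5: had r5 ⇒ H
  [6] b2 r11: had r4 ⇒ C
  [7] b0 r5: no row ⇒ E
  [8] b2 r11: had r11 ⇒ H
  [9] b1 r0: had r5 ⇒ C

COUNT = 4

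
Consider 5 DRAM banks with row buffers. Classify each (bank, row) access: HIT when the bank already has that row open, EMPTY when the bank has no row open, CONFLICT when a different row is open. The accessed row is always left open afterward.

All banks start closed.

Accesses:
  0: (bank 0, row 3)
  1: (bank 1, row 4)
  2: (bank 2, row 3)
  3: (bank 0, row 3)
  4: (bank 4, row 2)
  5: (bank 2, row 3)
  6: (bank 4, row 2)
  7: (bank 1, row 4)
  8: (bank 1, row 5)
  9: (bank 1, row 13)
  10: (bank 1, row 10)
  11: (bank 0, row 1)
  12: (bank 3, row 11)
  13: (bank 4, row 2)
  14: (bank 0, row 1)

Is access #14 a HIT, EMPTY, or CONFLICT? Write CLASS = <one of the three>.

#0 (0,3) E
#1 (1,4) E
#2 (2,3) E
#3 (0,3) H  (was 3)
#4 (4,2) E
#5 (2,3) H  (was 3)
#6 (4,2) H  (was 2)
#7 (1,4) H  (was 4)
#8 (1,5) C  (was 4)
#9 (1,13) C  (was 5)
#10 (1,10) C  (was 13)
#11 (0,1) C  (was 3)
#12 (3,11) E
#13 (4,2) H  (was 2)
#14 (0,1) H  (was 1)

CLASS = HIT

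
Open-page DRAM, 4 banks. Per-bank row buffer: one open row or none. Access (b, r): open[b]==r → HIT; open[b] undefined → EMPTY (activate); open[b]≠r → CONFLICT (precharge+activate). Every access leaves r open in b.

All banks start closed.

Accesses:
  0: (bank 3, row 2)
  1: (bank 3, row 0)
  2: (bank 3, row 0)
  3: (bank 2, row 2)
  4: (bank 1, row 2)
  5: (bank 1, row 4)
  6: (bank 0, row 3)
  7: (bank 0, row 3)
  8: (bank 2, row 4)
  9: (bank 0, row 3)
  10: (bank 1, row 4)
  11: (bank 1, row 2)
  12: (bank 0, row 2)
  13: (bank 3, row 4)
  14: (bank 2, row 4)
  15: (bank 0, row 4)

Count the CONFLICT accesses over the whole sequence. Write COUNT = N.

COUNT = 7

0: bank 3 row 2 — prev None → EMPTY
1: bank 3 row 0 — prev 2 → CONFLICT
2: bank 3 row 0 — prev 0 → HIT
3: bank 2 row 2 — prev None → EMPTY
4: bank 1 row 2 — prev None → EMPTY
5: bank 1 row 4 — prev 2 → CONFLICT
6: bank 0 row 3 — prev None → EMPTY
7: bank 0 row 3 — prev 3 → HIT
8: bank 2 row 4 — prev 2 → CONFLICT
9: bank 0 row 3 — prev 3 → HIT
10: bank 1 row 4 — prev 4 → HIT
11: bank 1 row 2 — prev 4 → CONFLICT
12: bank 0 row 2 — prev 3 → CONFLICT
13: bank 3 row 4 — prev 0 → CONFLICT
14: bank 2 row 4 — prev 4 → HIT
15: bank 0 row 4 — prev 2 → CONFLICT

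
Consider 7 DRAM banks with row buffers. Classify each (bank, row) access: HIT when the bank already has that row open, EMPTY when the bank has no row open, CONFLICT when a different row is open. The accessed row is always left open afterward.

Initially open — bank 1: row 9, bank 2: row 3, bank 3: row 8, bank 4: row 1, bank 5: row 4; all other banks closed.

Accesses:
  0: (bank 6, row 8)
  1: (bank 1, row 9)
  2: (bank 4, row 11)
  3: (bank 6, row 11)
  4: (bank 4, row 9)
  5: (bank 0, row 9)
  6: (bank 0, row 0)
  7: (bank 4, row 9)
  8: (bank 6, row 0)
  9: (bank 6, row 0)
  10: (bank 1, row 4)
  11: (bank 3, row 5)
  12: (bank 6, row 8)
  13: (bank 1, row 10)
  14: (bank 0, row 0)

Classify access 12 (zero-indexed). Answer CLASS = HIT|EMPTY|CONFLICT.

step 0: bank6 None->8 [EMPTY]
step 1: bank1 9->9 [HIT]
step 2: bank4 1->11 [CONFLICT]
step 3: bank6 8->11 [CONFLICT]
step 4: bank4 11->9 [CONFLICT]
step 5: bank0 None->9 [EMPTY]
step 6: bank0 9->0 [CONFLICT]
step 7: bank4 9->9 [HIT]
step 8: bank6 11->0 [CONFLICT]
step 9: bank6 0->0 [HIT]
step 10: bank1 9->4 [CONFLICT]
step 11: bank3 8->5 [CONFLICT]
step 12: bank6 0->8 [CONFLICT]
step 13: bank1 4->10 [CONFLICT]
step 14: bank0 0->0 [HIT]

CLASS = CONFLICT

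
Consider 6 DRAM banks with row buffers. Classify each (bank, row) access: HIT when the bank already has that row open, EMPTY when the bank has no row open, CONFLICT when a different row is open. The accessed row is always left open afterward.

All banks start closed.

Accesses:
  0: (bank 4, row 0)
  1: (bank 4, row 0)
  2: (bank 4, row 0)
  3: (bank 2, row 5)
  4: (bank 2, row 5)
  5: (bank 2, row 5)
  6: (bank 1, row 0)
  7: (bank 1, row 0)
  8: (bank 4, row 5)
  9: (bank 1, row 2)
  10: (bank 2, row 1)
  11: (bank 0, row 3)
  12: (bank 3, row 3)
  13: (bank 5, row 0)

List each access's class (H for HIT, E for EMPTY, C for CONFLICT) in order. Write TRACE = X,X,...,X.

#0 (4,0) E
#1 (4,0) H  (was 0)
#2 (4,0) H  (was 0)
#3 (2,5) E
#4 (2,5) H  (was 5)
#5 (2,5) H  (was 5)
#6 (1,0) E
#7 (1,0) H  (was 0)
#8 (4,5) C  (was 0)
#9 (1,2) C  (was 0)
#10 (2,1) C  (was 5)
#11 (0,3) E
#12 (3,3) E
#13 (5,0) E

TRACE = E,H,H,E,H,H,E,H,C,C,C,E,E,E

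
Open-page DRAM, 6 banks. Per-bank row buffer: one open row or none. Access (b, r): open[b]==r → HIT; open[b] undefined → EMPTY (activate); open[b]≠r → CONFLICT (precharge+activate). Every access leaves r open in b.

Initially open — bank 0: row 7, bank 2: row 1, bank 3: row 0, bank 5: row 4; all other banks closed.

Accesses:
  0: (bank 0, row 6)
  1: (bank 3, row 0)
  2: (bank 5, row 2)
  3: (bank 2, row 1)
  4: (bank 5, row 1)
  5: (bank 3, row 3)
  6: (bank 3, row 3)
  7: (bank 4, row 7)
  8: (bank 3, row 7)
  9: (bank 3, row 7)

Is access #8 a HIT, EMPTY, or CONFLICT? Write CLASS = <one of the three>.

CLASS = CONFLICT

  [0] b0 r6: had r7 ⇒ C
  [1] b3 r0: had r0 ⇒ H
  [2] b5 r2: had r4 ⇒ C
  [3] b2 r1: had r1 ⇒ H
  [4] b5 r1: had r2 ⇒ C
  [5] b3 r3: had r0 ⇒ C
  [6] b3 r3: had r3 ⇒ H
  [7] b4 r7: no row ⇒ E
  [8] b3 r7: had r3 ⇒ C
  [9] b3 r7: had r7 ⇒ H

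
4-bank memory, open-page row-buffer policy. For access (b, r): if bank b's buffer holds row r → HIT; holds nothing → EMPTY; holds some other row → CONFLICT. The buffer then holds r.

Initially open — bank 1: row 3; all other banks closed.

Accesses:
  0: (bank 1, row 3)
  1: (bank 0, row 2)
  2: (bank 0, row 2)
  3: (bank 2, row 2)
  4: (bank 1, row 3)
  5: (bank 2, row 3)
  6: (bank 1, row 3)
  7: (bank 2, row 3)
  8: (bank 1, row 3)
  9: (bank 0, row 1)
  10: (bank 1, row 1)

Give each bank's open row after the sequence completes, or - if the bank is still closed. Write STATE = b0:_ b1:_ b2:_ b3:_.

step 0: bank1 3->3 [HIT]
step 1: bank0 None->2 [EMPTY]
step 2: bank0 2->2 [HIT]
step 3: bank2 None->2 [EMPTY]
step 4: bank1 3->3 [HIT]
step 5: bank2 2->3 [CONFLICT]
step 6: bank1 3->3 [HIT]
step 7: bank2 3->3 [HIT]
step 8: bank1 3->3 [HIT]
step 9: bank0 2->1 [CONFLICT]
step 10: bank1 3->1 [CONFLICT]

STATE = b0:1 b1:1 b2:3 b3:-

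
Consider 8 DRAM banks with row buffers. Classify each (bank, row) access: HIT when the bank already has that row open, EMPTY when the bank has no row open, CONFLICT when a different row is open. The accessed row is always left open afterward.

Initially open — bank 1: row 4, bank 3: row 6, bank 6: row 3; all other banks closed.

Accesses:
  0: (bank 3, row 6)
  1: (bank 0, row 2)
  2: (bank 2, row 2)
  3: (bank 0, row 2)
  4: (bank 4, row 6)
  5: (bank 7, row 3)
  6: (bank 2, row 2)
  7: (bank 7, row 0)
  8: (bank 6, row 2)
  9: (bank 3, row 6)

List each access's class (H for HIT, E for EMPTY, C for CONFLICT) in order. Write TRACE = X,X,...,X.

step 0: bank3 6->6 [HIT]
step 1: bank0 None->2 [EMPTY]
step 2: bank2 None->2 [EMPTY]
step 3: bank0 2->2 [HIT]
step 4: bank4 None->6 [EMPTY]
step 5: bank7 None->3 [EMPTY]
step 6: bank2 2->2 [HIT]
step 7: bank7 3->0 [CONFLICT]
step 8: bank6 3->2 [CONFLICT]
step 9: bank3 6->6 [HIT]

TRACE = H,E,E,H,E,E,H,C,C,H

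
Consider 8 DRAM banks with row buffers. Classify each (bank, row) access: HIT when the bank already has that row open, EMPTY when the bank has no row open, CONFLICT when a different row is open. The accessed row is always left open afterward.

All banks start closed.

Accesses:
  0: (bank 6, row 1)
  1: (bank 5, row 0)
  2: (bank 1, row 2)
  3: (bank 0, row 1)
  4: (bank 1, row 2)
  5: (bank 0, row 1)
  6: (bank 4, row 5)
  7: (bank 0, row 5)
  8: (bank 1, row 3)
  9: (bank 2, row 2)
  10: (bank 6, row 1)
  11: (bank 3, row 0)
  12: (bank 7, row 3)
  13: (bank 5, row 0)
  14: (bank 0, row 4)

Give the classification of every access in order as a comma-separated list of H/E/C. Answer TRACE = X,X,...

TRACE = E,E,E,E,H,H,E,C,C,E,H,E,E,H,C

0: bank 6 row 1 — prev None → EMPTY
1: bank 5 row 0 — prev None → EMPTY
2: bank 1 row 2 — prev None → EMPTY
3: bank 0 row 1 — prev None → EMPTY
4: bank 1 row 2 — prev 2 → HIT
5: bank 0 row 1 — prev 1 → HIT
6: bank 4 row 5 — prev None → EMPTY
7: bank 0 row 5 — prev 1 → CONFLICT
8: bank 1 row 3 — prev 2 → CONFLICT
9: bank 2 row 2 — prev None → EMPTY
10: bank 6 row 1 — prev 1 → HIT
11: bank 3 row 0 — prev None → EMPTY
12: bank 7 row 3 — prev None → EMPTY
13: bank 5 row 0 — prev 0 → HIT
14: bank 0 row 4 — prev 5 → CONFLICT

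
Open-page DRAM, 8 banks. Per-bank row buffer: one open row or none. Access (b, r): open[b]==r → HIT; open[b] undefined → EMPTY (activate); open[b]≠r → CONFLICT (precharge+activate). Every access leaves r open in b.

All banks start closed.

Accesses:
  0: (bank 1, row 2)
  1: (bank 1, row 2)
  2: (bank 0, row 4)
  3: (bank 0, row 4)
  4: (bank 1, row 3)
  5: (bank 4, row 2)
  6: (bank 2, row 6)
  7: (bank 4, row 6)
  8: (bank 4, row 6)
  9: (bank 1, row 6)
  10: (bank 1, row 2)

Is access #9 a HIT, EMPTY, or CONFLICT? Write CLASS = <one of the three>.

0: bank 1 row 2 — prev None → EMPTY
1: bank 1 row 2 — prev 2 → HIT
2: bank 0 row 4 — prev None → EMPTY
3: bank 0 row 4 — prev 4 → HIT
4: bank 1 row 3 — prev 2 → CONFLICT
5: bank 4 row 2 — prev None → EMPTY
6: bank 2 row 6 — prev None → EMPTY
7: bank 4 row 6 — prev 2 → CONFLICT
8: bank 4 row 6 — prev 6 → HIT
9: bank 1 row 6 — prev 3 → CONFLICT
10: bank 1 row 2 — prev 6 → CONFLICT

CLASS = CONFLICT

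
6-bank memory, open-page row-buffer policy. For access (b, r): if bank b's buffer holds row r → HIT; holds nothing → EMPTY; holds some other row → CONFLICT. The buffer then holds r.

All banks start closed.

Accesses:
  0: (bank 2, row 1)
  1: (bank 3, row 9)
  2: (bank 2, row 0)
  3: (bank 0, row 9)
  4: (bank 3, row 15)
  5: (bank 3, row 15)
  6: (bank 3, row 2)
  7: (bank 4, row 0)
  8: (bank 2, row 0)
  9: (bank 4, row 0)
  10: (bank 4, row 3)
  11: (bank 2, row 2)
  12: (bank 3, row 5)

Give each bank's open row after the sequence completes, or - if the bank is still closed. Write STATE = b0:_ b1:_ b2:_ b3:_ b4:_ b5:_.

  [0] b2 r1: no row ⇒ E
  [1] b3 r9: no row ⇒ E
  [2] b2 r0: had r1 ⇒ C
  [3] b0 r9: no row ⇒ E
  [4] b3 r15: had r9 ⇒ C
  [5] b3 r15: had r15 ⇒ H
  [6] b3 r2: had r15 ⇒ C
  [7] b4 r0: no row ⇒ E
  [8] b2 r0: had r0 ⇒ H
  [9] b4 r0: had r0 ⇒ H
  [10] b4 r3: had r0 ⇒ C
  [11] b2 r2: had r0 ⇒ C
  [12] b3 r5: had r2 ⇒ C

STATE = b0:9 b1:- b2:2 b3:5 b4:3 b5:-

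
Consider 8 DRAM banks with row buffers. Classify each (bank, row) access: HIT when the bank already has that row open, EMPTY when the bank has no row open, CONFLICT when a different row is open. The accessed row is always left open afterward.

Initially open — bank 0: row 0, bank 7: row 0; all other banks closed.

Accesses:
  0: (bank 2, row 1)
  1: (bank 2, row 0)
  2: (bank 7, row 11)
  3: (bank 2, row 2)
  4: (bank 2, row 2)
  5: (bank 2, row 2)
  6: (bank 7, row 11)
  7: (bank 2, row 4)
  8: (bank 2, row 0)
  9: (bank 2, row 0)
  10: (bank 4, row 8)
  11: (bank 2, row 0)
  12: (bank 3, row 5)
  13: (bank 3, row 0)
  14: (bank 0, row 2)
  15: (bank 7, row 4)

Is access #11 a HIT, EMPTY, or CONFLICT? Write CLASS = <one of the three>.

step 0: bank2 None->1 [EMPTY]
step 1: bank2 1->0 [CONFLICT]
step 2: bank7 0->11 [CONFLICT]
step 3: bank2 0->2 [CONFLICT]
step 4: bank2 2->2 [HIT]
step 5: bank2 2->2 [HIT]
step 6: bank7 11->11 [HIT]
step 7: bank2 2->4 [CONFLICT]
step 8: bank2 4->0 [CONFLICT]
step 9: bank2 0->0 [HIT]
step 10: bank4 None->8 [EMPTY]
step 11: bank2 0->0 [HIT]
step 12: bank3 None->5 [EMPTY]
step 13: bank3 5->0 [CONFLICT]
step 14: bank0 0->2 [CONFLICT]
step 15: bank7 11->4 [CONFLICT]

CLASS = HIT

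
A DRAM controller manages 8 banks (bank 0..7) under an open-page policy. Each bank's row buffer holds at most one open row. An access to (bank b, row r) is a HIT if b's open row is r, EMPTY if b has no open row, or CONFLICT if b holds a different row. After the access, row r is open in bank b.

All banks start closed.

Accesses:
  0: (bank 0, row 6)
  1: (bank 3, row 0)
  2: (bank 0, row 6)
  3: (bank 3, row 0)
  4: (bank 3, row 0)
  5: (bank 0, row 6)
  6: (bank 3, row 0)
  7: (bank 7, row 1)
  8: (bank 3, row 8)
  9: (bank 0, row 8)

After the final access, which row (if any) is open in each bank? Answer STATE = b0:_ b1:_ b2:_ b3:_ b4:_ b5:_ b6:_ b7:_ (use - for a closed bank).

STATE = b0:8 b1:- b2:- b3:8 b4:- b5:- b6:- b7:1

  [0] b0 r6: no row ⇒ E
  [1] b3 r0: no row ⇒ E
  [2] b0 r6: had r6 ⇒ H
  [3] b3 r0: had r0 ⇒ H
  [4] b3 r0: had r0 ⇒ H
  [5] b0 r6: had r6 ⇒ H
  [6] b3 r0: had r0 ⇒ H
  [7] b7 r1: no row ⇒ E
  [8] b3 r8: had r0 ⇒ C
  [9] b0 r8: had r6 ⇒ C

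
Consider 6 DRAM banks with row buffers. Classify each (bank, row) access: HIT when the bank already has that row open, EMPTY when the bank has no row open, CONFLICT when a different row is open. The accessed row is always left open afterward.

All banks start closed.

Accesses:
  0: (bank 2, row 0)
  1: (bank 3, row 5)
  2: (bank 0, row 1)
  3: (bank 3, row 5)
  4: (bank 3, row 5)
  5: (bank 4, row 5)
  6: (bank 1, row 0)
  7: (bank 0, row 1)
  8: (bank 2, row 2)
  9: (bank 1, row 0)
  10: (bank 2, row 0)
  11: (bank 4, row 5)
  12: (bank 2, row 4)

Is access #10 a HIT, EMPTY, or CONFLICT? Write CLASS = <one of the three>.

CLASS = CONFLICT

  [0] b2 r0: no row ⇒ E
  [1] b3 r5: no row ⇒ E
  [2] b0 r1: no row ⇒ E
  [3] b3 r5: had r5 ⇒ H
  [4] b3 r5: had r5 ⇒ H
  [5] b4 r5: no row ⇒ E
  [6] b1 r0: no row ⇒ E
  [7] b0 r1: had r1 ⇒ H
  [8] b2 r2: had r0 ⇒ C
  [9] b1 r0: had r0 ⇒ H
  [10] b2 r0: had r2 ⇒ C
  [11] b4 r5: had r5 ⇒ H
  [12] b2 r4: had r0 ⇒ C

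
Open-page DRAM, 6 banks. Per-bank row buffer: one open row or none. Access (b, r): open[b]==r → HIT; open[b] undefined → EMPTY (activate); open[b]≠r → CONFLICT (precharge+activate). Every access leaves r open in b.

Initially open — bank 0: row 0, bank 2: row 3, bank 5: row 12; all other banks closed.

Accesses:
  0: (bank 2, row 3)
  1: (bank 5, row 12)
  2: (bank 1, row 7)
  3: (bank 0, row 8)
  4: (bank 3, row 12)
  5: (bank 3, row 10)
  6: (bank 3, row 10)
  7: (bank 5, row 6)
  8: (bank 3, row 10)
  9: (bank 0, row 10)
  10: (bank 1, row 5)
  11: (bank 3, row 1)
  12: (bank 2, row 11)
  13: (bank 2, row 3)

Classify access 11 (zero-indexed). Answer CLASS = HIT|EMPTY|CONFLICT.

CLASS = CONFLICT

  [0] b2 r3: had r3 ⇒ H
  [1] b5 r12: had r12 ⇒ H
  [2] b1 r7: no row ⇒ E
  [3] b0 r8: had r0 ⇒ C
  [4] b3 r12: no row ⇒ E
  [5] b3 r10: had r12 ⇒ C
  [6] b3 r10: had r10 ⇒ H
  [7] b5 r6: had r12 ⇒ C
  [8] b3 r10: had r10 ⇒ H
  [9] b0 r10: had r8 ⇒ C
  [10] b1 r5: had r7 ⇒ C
  [11] b3 r1: had r10 ⇒ C
  [12] b2 r11: had r3 ⇒ C
  [13] b2 r3: had r11 ⇒ C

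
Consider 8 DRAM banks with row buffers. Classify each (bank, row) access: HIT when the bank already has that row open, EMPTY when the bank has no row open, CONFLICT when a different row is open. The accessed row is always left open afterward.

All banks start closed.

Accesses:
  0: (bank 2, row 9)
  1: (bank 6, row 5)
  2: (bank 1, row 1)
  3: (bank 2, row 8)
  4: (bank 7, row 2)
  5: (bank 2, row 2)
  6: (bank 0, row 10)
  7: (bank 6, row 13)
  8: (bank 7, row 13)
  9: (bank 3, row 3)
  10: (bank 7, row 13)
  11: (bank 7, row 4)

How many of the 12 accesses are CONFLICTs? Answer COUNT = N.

0: bank 2 row 9 — prev None → EMPTY
1: bank 6 row 5 — prev None → EMPTY
2: bank 1 row 1 — prev None → EMPTY
3: bank 2 row 8 — prev 9 → CONFLICT
4: bank 7 row 2 — prev None → EMPTY
5: bank 2 row 2 — prev 8 → CONFLICT
6: bank 0 row 10 — prev None → EMPTY
7: bank 6 row 13 — prev 5 → CONFLICT
8: bank 7 row 13 — prev 2 → CONFLICT
9: bank 3 row 3 — prev None → EMPTY
10: bank 7 row 13 — prev 13 → HIT
11: bank 7 row 4 — prev 13 → CONFLICT

COUNT = 5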